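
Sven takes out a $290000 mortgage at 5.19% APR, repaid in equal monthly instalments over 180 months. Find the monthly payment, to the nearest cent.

At 5.19% the monthly rate is 0.0043250, so the payment is 290,000 × 0.0043250 / (1 − 1.0043250^−180) = $2,322.11.

$2,322.11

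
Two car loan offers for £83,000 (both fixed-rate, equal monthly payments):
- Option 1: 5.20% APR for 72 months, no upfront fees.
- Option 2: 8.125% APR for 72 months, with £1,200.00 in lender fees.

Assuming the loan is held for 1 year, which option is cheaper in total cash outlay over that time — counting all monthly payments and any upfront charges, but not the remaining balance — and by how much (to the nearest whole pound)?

Option 1 by £2,591

Option 1: at 5.20% the monthly rate is 0.0043333, so the payment is 83,000 × 0.0043333 / (1 − 1.0043333^−72) = £1,344.42.
Option 2: monthly rate = 8.125%/12 = 0.0067708; payment = 83,000 × 0.0067708 / (1 − (1+0.0067708)^−72) = £1,460.33.
Over 12 months: Option 1 costs 12 × £1,344.42 = £16,133.04; Option 2 costs 12 × £1,460.33 + £1,200.00 = £18,723.96.
Option 1 is cheaper by £18,723.96 − £16,133.04 = £2,590.92.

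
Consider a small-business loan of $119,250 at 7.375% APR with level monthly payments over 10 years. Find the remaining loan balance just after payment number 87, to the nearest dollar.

With monthly rate i = 7.375%/12 = 0.0061458, the balance after k of n payments is P · [(1+i)^n − (1+i)^k] / [(1+i)^n − 1].
(1+0.0061458)^120 = 2.08598876 and (1+0.0061458)^87 = 1.70412392, so the balance is 119,250 × (2.08598876 − 1.70412392) / (2.08598876 − 1) = $41,931.72.

$41,932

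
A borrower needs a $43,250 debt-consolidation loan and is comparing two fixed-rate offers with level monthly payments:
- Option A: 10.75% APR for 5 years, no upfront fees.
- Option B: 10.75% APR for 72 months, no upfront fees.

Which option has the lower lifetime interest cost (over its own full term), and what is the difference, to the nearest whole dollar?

Option A by $2,776

Option A: at 10.75% the monthly rate is 0.0089583, so the payment is 43,250 × 0.0089583 / (1 − 1.0089583^−60) = $934.98.
Total interest on Option A = 60 × $934.98 − $43,250 = $12,848.80.
Option B: monthly rate = 10.75%/12 = 0.0089583; payment = 43,250 × 0.0089583 / (1 − (1+0.0089583)^−72) = $817.70.
Total interest on Option B = 72 × $817.70 − $43,250 = $15,624.40.
Option A is lower by $2,775.60.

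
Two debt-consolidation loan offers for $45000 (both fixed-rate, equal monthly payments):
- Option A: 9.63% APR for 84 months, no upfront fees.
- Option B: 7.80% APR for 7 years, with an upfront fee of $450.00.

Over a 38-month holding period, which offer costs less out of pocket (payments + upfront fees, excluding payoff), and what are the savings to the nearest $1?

Option B by $1,130

Option A: monthly rate = 9.63%/12 = 0.0080250; payment = 45,000 × 0.0080250 / (1 − (1+0.0080250)^−84) = $738.48.
Option B: at 7.80% the monthly rate is 0.0065000, so the payment is 45,000 × 0.0065000 / (1 − 1.0065000^−84) = $696.90.
Over 38 months: Option A costs 38 × $738.48 = $28,062.24; Option B costs 38 × $696.90 + $450.00 = $26,932.20.
Option B is cheaper by $28,062.24 − $26,932.20 = $1,130.04.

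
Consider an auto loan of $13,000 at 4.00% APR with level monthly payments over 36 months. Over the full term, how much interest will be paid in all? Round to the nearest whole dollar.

Monthly rate = 4%/12 = 0.0033333; payment = 13,000 × 0.0033333 / (1 − (1+0.0033333)^−36) = $383.81.
Total paid = 36 × $383.81 = $13,817.16; interest = $13,817.16 − $13,000 = $817.16.

$817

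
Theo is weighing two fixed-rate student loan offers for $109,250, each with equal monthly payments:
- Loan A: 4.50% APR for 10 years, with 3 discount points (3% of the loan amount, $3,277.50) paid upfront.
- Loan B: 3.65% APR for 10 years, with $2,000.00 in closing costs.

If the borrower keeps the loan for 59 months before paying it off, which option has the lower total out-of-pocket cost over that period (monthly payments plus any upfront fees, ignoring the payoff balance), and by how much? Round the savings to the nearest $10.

Loan B by $3,890

Loan A: at 4.50% the monthly rate is 0.0037500, so the payment is 109,250 × 0.0037500 / (1 − 1.0037500^−120) = $1,132.25.
Loan B: at 3.65% the monthly rate is 0.0030417, so the payment is 109,250 × 0.0030417 / (1 − 1.0030417^−120) = $1,088.02.
Over 59 months: Loan A costs 59 × $1,132.25 + $3,277.50 = $70,080.25; Loan B costs 59 × $1,088.02 + $2,000.00 = $66,193.18.
Loan B is cheaper by $70,080.25 − $66,193.18 = $3,887.07.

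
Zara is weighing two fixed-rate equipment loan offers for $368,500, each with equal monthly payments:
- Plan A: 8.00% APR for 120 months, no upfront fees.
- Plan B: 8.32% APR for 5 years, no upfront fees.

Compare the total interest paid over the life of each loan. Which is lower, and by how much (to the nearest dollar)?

Plan B by $84,806

Plan A: monthly rate = 8%/12 = 0.0066667; payment = 368,500 × 0.0066667 / (1 − (1+0.0066667)^−120) = $4,470.92.
Total interest on Plan A = 120 × $4,470.92 − $368,500 = $168,010.40.
Plan B: monthly rate = 8.32%/12 = 0.0069333; payment = 368,500 × 0.0069333 / (1 − (1+0.0069333)^−60) = $7,528.41.
Total interest on Plan B = 60 × $7,528.41 − $368,500 = $83,204.60.
Plan B is lower by $84,805.80.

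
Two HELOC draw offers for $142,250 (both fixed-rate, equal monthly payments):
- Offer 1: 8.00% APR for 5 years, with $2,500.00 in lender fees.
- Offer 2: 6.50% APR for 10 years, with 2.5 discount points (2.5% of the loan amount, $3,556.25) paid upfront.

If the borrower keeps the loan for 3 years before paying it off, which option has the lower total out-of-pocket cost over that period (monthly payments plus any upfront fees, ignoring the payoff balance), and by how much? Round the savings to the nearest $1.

Offer 1: monthly rate = 8%/12 = 0.0066667; payment = 142,250 × 0.0066667 / (1 − (1+0.0066667)^−60) = $2,884.32.
Offer 2: monthly rate = 6.5%/12 = 0.0054167; payment = 142,250 × 0.0054167 / (1 − (1+0.0054167)^−120) = $1,615.22.
Over 36 months: Offer 1 costs 36 × $2,884.32 + $2,500.00 = $106,335.52; Offer 2 costs 36 × $1,615.22 + $3,556.25 = $61,704.17.
Offer 2 is cheaper by $106,335.52 − $61,704.17 = $44,631.35.

Offer 2 by $44,631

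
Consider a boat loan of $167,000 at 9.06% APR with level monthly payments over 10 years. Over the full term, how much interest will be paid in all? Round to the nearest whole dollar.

$87,509

At 9.06% the monthly rate is 0.0075500, so the payment is 167,000 × 0.0075500 / (1 − 1.0075500^−120) = $2,120.91.
Total paid = 120 × $2,120.91 = $254,509.20; interest = $254,509.20 − $167,000 = $87,509.20.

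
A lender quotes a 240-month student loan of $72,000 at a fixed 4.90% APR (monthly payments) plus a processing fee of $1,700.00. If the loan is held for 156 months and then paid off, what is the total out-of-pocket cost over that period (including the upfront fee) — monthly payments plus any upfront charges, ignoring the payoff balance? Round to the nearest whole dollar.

$75,207

Monthly rate = 4.9%/12 = 0.0040833; payment = 72,000 × 0.0040833 / (1 − (1+0.0040833)^−240) = $471.20.
Total outlay = 156 × $471.20 + $1,700.00 = $75,207.20.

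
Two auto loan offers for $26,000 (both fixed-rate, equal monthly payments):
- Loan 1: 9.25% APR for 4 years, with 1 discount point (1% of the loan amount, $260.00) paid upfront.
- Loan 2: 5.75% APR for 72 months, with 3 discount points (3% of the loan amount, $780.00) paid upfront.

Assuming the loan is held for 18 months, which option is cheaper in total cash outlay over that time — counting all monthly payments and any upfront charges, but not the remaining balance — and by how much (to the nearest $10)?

Loan 1: at 9.25% the monthly rate is 0.0077083, so the payment is 26,000 × 0.0077083 / (1 − 1.0077083^−48) = $650.10.
Loan 2: monthly rate = 5.75%/12 = 0.0047917; payment = 26,000 × 0.0047917 / (1 − (1+0.0047917)^−72) = $427.83.
Over 18 months: Loan 1 costs 18 × $650.10 + $260.00 = $11,961.80; Loan 2 costs 18 × $427.83 + $780.00 = $8,480.94.
Loan 2 is cheaper by $11,961.80 − $8,480.94 = $3,480.86.

Loan 2 by $3,480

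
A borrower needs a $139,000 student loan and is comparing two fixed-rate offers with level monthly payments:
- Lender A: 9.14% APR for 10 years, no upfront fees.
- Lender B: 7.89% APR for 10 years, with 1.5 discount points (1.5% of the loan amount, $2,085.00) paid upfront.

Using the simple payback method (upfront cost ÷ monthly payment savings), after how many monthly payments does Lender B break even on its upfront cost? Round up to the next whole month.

Lender A: at 9.14% the monthly rate is 0.0076167, so the payment is 139,000 × 0.0076167 / (1 − 1.0076167^−120) = $1,771.34.
Lender B: at 7.89% the monthly rate is 0.0065750, so the payment is 139,000 × 0.0065750 / (1 − 1.0065750^−120) = $1,678.39.
Monthly savings = $1,771.34 − $1,678.39 = $92.95.
Break-even = $2,085.00 / $92.95 = 22.43 → 23 months.

23 months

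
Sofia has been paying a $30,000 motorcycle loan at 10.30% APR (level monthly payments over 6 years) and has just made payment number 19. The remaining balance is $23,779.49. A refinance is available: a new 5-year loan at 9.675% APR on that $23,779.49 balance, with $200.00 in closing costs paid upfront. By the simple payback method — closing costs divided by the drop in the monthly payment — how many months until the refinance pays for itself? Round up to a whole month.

Current payment = 30,000 × 10.3%/12 / (1 − (1+0.0085833)^−72) = $560.32.
Refinanced payment = 23,779.49 × 0.0080625 / (1 − (1+0.0080625)^−60) = $501.45.
Monthly savings = $560.32 − $501.45 = $58.87.
Break-even = $200.00 / $58.87 = 3.40 → 4 months.

4 months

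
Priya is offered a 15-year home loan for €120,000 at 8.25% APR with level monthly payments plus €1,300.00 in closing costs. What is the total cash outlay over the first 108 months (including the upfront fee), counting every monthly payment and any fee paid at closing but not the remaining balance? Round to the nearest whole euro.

€127,030

Monthly rate = 8.25%/12 = 0.0068750; payment = 120,000 × 0.0068750 / (1 − (1+0.0068750)^−180) = €1,164.17.
Total outlay = 108 × €1,164.17 + €1,300.00 = €127,030.36.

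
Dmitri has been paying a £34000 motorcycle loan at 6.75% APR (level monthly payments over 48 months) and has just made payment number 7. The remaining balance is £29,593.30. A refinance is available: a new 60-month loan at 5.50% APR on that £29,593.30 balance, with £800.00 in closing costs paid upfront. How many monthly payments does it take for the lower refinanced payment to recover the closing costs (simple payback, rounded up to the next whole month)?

Current payment = 34,000 × 6.75%/12 / (1 − (1+0.0056250)^−48) = £810.23.
Refinanced payment = 29,593.30 × 0.0045833 / (1 − (1+0.0045833)^−60) = £565.27.
Monthly savings = £810.23 − £565.27 = £244.96.
Break-even = £800.00 / £244.96 = 3.27 → 4 months.

4 months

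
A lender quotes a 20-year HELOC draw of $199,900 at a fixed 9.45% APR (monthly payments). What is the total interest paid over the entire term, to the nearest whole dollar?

Monthly rate = 9.45%/12 = 0.0078750; payment = 199,900 × 0.0078750 / (1 − (1+0.0078750)^−240) = $1,856.81.
Total paid = 240 × $1,856.81 = $445,634.40; interest = $445,634.40 − $199,900 = $245,734.40.

$245,734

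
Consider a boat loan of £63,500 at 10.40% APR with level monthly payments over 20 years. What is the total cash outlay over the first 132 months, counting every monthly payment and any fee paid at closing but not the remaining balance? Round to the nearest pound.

£83,122

At 10.40% the monthly rate is 0.0086667, so the payment is 63,500 × 0.0086667 / (1 − 1.0086667^−240) = £629.71.
Total outlay = 132 × £629.71 = £83,121.72.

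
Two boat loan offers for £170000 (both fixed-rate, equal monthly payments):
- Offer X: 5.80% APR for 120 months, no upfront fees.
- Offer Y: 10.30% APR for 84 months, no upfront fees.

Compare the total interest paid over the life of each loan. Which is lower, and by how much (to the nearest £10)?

Offer X: at 5.80% the monthly rate is 0.0048333, so the payment is 170,000 × 0.0048333 / (1 − 1.0048333^−120) = £1,870.32.
Total interest on Offer X = 120 × £1,870.32 − £170,000 = £54,438.40.
Offer Y: at 10.30% the monthly rate is 0.0085833, so the payment is 170,000 × 0.0085833 / (1 − 1.0085833^−84) = £2,848.62.
Total interest on Offer Y = 84 × £2,848.62 − £170,000 = £69,284.08.
Offer X is lower by £14,845.68.

Offer X by £14,850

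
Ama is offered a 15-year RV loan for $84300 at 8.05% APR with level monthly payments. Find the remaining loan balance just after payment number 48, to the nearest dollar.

$70,619

With monthly rate i = 8.05%/12 = 0.0067083, the balance after k of n payments is P · [(1+i)^n − (1+i)^k] / [(1+i)^n − 1].
(1+0.0067083)^180 = 3.33165063 and (1+0.0067083)^48 = 1.37840187, so the balance is 84,300 × (3.33165063 − 1.37840187) / (3.33165063 − 1) = $70,619.01.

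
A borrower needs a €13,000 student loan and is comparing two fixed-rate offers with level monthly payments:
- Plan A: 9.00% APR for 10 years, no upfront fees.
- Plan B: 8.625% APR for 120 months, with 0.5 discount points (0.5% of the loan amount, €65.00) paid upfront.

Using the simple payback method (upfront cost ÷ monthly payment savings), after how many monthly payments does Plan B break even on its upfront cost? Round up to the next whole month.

25 months

Plan A: at 9.00% the monthly rate is 0.0075000, so the payment is 13,000 × 0.0075000 / (1 − 1.0075000^−120) = €164.68.
Plan B: at 8.625% the monthly rate is 0.0071875, so the payment is 13,000 × 0.0071875 / (1 − 1.0071875^−120) = €162.05.
Monthly savings = €164.68 − €162.05 = €2.63.
Break-even = €65.00 / €2.63 = 24.71 → 25 months.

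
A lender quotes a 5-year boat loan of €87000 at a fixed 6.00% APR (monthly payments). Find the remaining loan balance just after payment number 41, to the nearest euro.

€30,414

With monthly rate i = 6%/12 = 0.0050000, the balance after k of n payments is P · [(1+i)^n − (1+i)^k] / [(1+i)^n − 1].
(1+0.0050000)^60 = 1.34885015 and (1+0.0050000)^41 = 1.22689821, so the balance is 87,000 × (1.34885015 − 1.22689821) / (1.34885015 − 1) = €30,413.69.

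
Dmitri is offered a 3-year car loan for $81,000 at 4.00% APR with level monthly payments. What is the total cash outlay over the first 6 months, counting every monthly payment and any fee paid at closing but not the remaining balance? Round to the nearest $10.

$14,350

At 4.00% the monthly rate is 0.0033333, so the payment is 81,000 × 0.0033333 / (1 − 1.0033333^−36) = $2,391.44.
Total outlay = 6 × $2,391.44 = $14,348.64.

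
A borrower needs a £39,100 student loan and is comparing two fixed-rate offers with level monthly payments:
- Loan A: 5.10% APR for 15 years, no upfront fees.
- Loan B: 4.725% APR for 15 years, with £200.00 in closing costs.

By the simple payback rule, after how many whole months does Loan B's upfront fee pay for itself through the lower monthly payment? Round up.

27 months

Loan A: monthly rate = 5.1%/12 = 0.0042500; payment = 39,100 × 0.0042500 / (1 − (1+0.0042500)^−180) = £311.24.
Loan B: monthly rate = 4.725%/12 = 0.0039375; payment = 39,100 × 0.0039375 / (1 − (1+0.0039375)^−180) = £303.63.
Monthly savings = £311.24 − £303.63 = £7.61.
Break-even = £200.00 / £7.61 = 26.28 → 27 months.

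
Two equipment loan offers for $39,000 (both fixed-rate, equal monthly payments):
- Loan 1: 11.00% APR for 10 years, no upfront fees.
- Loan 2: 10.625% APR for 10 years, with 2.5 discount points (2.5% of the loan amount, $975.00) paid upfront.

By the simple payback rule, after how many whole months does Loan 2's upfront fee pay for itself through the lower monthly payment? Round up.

Loan 1: at 11.00% the monthly rate is 0.0091667, so the payment is 39,000 × 0.0091667 / (1 − 1.0091667^−120) = $537.23.
Loan 2: at 10.625% the monthly rate is 0.0088542, so the payment is 39,000 × 0.0088542 / (1 − 1.0088542^−120) = $528.98.
Monthly savings = $537.23 − $528.98 = $8.25.
Break-even = $975.00 / $8.25 = 118.18 → 119 months.

119 months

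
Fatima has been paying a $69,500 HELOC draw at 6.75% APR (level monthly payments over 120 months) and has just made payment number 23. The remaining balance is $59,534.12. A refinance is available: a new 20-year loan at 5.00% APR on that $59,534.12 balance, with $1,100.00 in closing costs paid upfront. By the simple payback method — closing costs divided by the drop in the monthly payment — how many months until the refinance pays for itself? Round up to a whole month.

3 months

Current payment = 69,500 × 6.75%/12 / (1 − (1+0.0056250)^−120) = $798.03.
Refinanced payment = 59,534.12 × 0.0041667 / (1 − (1+0.0041667)^−240) = $392.90.
Monthly savings = $798.03 − $392.90 = $405.13.
Break-even = $1,100.00 / $405.13 = 2.72 → 3 months.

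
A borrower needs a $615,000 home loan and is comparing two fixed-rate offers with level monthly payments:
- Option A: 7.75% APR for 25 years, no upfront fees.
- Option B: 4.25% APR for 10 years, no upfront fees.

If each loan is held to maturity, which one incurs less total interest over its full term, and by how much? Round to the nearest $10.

Option B by $637,590

Option A: at 7.75% the monthly rate is 0.0064583, so the payment is 615,000 × 0.0064583 / (1 − 1.0064583^−300) = $4,645.27.
Total interest on Option A = 300 × $4,645.27 − $615,000 = $778,581.00.
Option B: at 4.25% the monthly rate is 0.0035417, so the payment is 615,000 × 0.0035417 / (1 − 1.0035417^−120) = $6,299.91.
Total interest on Option B = 120 × $6,299.91 − $615,000 = $140,989.20.
Option B is lower by $637,591.80.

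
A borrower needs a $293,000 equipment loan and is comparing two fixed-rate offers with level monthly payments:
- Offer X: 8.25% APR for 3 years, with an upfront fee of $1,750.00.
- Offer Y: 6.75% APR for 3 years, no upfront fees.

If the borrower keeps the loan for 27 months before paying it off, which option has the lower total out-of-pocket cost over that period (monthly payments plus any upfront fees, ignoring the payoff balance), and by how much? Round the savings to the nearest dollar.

Offer Y by $7,200

Offer X: at 8.25% the monthly rate is 0.0068750, so the payment is 293,000 × 0.0068750 / (1 − 1.0068750^−36) = $9,215.38.
Offer Y: monthly rate = 6.75%/12 = 0.0056250; payment = 293,000 × 0.0056250 / (1 − (1+0.0056250)^−36) = $9,013.54.
Over 27 months: Offer X costs 27 × $9,215.38 + $1,750.00 = $250,565.26; Offer Y costs 27 × $9,013.54 = $243,365.58.
Offer Y is cheaper by $250,565.26 − $243,365.58 = $7,199.68.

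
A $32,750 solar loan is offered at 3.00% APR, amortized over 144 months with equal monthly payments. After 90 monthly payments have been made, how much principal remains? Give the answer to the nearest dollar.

With monthly rate i = 3%/12 = 0.0025000, the balance after k of n payments is P · [(1+i)^n − (1+i)^k] / [(1+i)^n − 1].
(1+0.0025000)^144 = 1.43268563 and (1+0.0025000)^90 = 1.25197114, so the balance is 32,750 × (1.43268563 − 1.25197114) / (1.43268563 − 1) = $13,678.29.

$13,678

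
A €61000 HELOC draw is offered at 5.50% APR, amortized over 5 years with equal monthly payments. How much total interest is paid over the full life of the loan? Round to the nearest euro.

Monthly rate = 5.5%/12 = 0.0045833; payment = 61,000 × 0.0045833 / (1 − (1+0.0045833)^−60) = €1,165.17.
Total paid = 60 × €1,165.17 = €69,910.20; interest = €69,910.20 − €61,000 = €8,910.20.

€8,910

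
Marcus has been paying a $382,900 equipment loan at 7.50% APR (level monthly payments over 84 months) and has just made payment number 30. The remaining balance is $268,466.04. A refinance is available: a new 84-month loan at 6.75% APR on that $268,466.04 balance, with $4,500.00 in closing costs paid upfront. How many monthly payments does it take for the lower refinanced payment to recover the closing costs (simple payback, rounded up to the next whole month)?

3 months

Current payment = 382,900 × 7.5%/12 / (1 − (1+0.0062500)^−84) = $5,873.03.
Refinanced payment = 268,466.04 × 0.0056250 / (1 − (1+0.0056250)^−84) = $4,019.14.
Monthly savings = $5,873.03 − $4,019.14 = $1,853.89.
Break-even = $4,500.00 / $1,853.89 = 2.43 → 3 months.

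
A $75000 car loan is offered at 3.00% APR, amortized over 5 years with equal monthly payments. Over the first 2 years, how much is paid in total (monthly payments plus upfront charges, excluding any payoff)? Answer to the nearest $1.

Monthly rate = 3%/12 = 0.0025000; payment = 75,000 × 0.0025000 / (1 − (1+0.0025000)^−60) = $1,347.65.
Total outlay = 24 × $1,347.65 = $32,343.60.

$32,344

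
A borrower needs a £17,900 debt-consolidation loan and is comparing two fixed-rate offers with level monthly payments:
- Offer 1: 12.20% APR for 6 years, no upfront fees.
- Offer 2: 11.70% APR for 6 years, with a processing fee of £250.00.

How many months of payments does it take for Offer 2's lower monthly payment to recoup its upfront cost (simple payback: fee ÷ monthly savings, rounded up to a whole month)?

Offer 1: at 12.20% the monthly rate is 0.0101667, so the payment is 17,900 × 0.0101667 / (1 − 1.0101667^−72) = £351.81.
Offer 2: at 11.70% the monthly rate is 0.0097500, so the payment is 17,900 × 0.0097500 / (1 − 1.0097500^−72) = £347.16.
Monthly savings = £351.81 − £347.16 = £4.65.
Break-even = £250.00 / £4.65 = 53.76 → 54 months.

54 months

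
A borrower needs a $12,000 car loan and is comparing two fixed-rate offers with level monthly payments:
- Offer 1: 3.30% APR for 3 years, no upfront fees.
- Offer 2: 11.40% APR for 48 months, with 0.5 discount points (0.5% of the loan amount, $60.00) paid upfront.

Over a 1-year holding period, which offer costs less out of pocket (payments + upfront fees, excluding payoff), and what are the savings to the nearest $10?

Offer 1: monthly rate = 3.3%/12 = 0.0027500; payment = 12,000 × 0.0027500 / (1 − (1+0.0027500)^−36) = $350.56.
Offer 2: monthly rate = 11.4%/12 = 0.0095000; payment = 12,000 × 0.0095000 / (1 − (1+0.0095000)^−48) = $312.48.
Over 12 months: Offer 1 costs 12 × $350.56 = $4,206.72; Offer 2 costs 12 × $312.48 + $60.00 = $3,809.76.
Offer 2 is cheaper by $4,206.72 − $3,809.76 = $396.96.

Offer 2 by $400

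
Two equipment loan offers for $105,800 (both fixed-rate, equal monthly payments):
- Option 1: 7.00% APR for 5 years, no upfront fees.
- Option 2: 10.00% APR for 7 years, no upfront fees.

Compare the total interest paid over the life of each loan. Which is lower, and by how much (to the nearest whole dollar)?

Option 1: at 7.00% the monthly rate is 0.0058333, so the payment is 105,800 × 0.0058333 / (1 − 1.0058333^−60) = $2,094.97.
Total interest on Option 1 = 60 × $2,094.97 − $105,800 = $19,898.20.
Option 2: monthly rate = 10%/12 = 0.0083333; payment = 105,800 × 0.0083333 / (1 − (1+0.0083333)^−84) = $1,756.41.
Total interest on Option 2 = 84 × $1,756.41 − $105,800 = $41,738.44.
Option 1 is lower by $21,840.24.

Option 1 by $21,840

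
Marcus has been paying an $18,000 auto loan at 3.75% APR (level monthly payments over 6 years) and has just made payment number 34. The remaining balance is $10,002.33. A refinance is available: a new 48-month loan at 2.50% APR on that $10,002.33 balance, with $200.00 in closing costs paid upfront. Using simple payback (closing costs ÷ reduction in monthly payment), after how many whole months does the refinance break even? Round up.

4 months

Current payment = 18,000 × 3.75%/12 / (1 − (1+0.0031250)^−72) = $279.57.
Refinanced payment = 10,002.33 × 0.0020833 / (1 − (1+0.0020833)^−48) = $219.19.
Monthly savings = $279.57 − $219.19 = $60.38.
Break-even = $200.00 / $60.38 = 3.31 → 4 months.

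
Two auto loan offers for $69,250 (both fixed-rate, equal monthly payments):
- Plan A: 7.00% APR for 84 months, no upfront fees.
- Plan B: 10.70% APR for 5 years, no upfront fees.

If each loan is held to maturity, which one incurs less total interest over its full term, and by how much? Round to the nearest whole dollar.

Plan A by $1,925

Plan A: at 7.00% the monthly rate is 0.0058333, so the payment is 69,250 × 0.0058333 / (1 − 1.0058333^−84) = $1,045.17.
Total interest on Plan A = 84 × $1,045.17 − $69,250 = $18,544.28.
Plan B: at 10.70% the monthly rate is 0.0089167, so the payment is 69,250 × 0.0089167 / (1 − 1.0089167^−60) = $1,495.32.
Total interest on Plan B = 60 × $1,495.32 − $69,250 = $20,469.20.
Plan A is lower by $1,924.92.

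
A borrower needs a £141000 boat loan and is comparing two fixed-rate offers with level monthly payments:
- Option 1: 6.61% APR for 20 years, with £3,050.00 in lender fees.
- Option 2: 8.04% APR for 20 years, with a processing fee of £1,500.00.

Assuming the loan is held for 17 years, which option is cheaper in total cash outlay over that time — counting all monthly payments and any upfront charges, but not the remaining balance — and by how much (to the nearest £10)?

Option 1 by £23,440

Option 1: monthly rate = 6.61%/12 = 0.0055083; payment = 141,000 × 0.0055083 / (1 − (1+0.0055083)^−240) = £1,060.41.
Option 2: at 8.04% the monthly rate is 0.0067000, so the payment is 141,000 × 0.0067000 / (1 − 1.0067000^−240) = £1,182.89.
Over 204 months: Option 1 costs 204 × £1,060.41 + £3,050.00 = £219,373.64; Option 2 costs 204 × £1,182.89 + £1,500.00 = £242,809.56.
Option 1 is cheaper by £242,809.56 − £219,373.64 = £23,435.92.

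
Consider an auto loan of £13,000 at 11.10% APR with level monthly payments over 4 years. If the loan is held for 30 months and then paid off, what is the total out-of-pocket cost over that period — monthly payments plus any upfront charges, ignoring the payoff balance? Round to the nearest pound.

£10,099

At 11.10% the monthly rate is 0.0092500, so the payment is 13,000 × 0.0092500 / (1 − 1.0092500^−48) = £336.62.
Total outlay = 30 × £336.62 = £10,098.60.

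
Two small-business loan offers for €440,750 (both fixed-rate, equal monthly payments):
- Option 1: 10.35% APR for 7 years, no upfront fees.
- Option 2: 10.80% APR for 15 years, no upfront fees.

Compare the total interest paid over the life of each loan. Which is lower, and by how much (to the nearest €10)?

Option 1 by €270,440

Option 1: monthly rate = 10.35%/12 = 0.0086250; payment = 440,750 × 0.0086250 / (1 − (1+0.0086250)^−84) = €7,396.93.
Total interest on Option 1 = 84 × €7,396.93 − €440,750 = €180,592.12.
Option 2: at 10.80% the monthly rate is 0.0090000, so the payment is 440,750 × 0.0090000 / (1 − 1.0090000^−180) = €4,954.34.
Total interest on Option 2 = 180 × €4,954.34 − €440,750 = €451,031.20.
Option 1 is lower by €270,439.08.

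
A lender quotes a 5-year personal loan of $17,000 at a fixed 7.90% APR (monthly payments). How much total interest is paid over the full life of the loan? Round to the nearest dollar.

At 7.90% the monthly rate is 0.0065833, so the payment is 17,000 × 0.0065833 / (1 − 1.0065833^−60) = $343.89.
Total paid = 60 × $343.89 = $20,633.40; interest = $20,633.40 − $17,000 = $3,633.40.

$3,633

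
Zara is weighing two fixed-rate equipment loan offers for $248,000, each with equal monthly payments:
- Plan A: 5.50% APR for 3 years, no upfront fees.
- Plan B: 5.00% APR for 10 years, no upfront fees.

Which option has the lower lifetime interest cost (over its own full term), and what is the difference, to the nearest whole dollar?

Plan A: at 5.50% the monthly rate is 0.0045833, so the payment is 248,000 × 0.0045833 / (1 − 1.0045833^−36) = $7,488.58.
Total interest on Plan A = 36 × $7,488.58 − $248,000 = $21,588.88.
Plan B: at 5.00% the monthly rate is 0.0041667, so the payment is 248,000 × 0.0041667 / (1 − 1.0041667^−120) = $2,630.42.
Total interest on Plan B = 120 × $2,630.42 − $248,000 = $67,650.40.
Plan A is lower by $46,061.52.

Plan A by $46,062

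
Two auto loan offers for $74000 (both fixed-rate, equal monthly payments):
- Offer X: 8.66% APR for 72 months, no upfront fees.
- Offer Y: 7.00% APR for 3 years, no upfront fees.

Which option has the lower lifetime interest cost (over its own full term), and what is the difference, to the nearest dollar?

Offer Y by $12,887

Offer X: at 8.66% the monthly rate is 0.0072167, so the payment is 74,000 × 0.0072167 / (1 − 1.0072167^−72) = $1,321.44.
Total interest on Offer X = 72 × $1,321.44 − $74,000 = $21,143.68.
Offer Y: at 7.00% the monthly rate is 0.0058333, so the payment is 74,000 × 0.0058333 / (1 − 1.0058333^−36) = $2,284.91.
Total interest on Offer Y = 36 × $2,284.91 − $74,000 = $8,256.76.
Offer Y is lower by $12,886.92.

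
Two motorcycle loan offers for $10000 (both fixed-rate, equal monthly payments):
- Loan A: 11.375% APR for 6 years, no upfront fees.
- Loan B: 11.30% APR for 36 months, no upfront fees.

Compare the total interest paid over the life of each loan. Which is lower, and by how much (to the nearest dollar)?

Loan A: at 11.375% the monthly rate is 0.0094792, so the payment is 10,000 × 0.0094792 / (1 − 1.0094792^−72) = $192.27.
Total interest on Loan A = 72 × $192.27 − $10,000 = $3,843.44.
Loan B: monthly rate = 11.3%/12 = 0.0094167; payment = 10,000 × 0.0094167 / (1 − (1+0.0094167)^−36) = $328.81.
Total interest on Loan B = 36 × $328.81 − $10,000 = $1,837.16.
Loan B is lower by $2,006.28.

Loan B by $2,006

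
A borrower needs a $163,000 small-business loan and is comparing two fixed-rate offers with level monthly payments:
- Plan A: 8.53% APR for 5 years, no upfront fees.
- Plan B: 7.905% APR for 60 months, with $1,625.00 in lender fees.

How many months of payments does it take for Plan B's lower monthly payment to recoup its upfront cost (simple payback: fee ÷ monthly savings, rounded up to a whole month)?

34 months

Plan A: monthly rate = 8.53%/12 = 0.0071083; payment = 163,000 × 0.0071083 / (1 − (1+0.0071083)^−60) = $3,346.55.
Plan B: at 7.905% the monthly rate is 0.0065875, so the payment is 163,000 × 0.0065875 / (1 − 1.0065875^−60) = $3,297.65.
Monthly savings = $3,346.55 − $3,297.65 = $48.90.
Break-even = $1,625.00 / $48.90 = 33.23 → 34 months.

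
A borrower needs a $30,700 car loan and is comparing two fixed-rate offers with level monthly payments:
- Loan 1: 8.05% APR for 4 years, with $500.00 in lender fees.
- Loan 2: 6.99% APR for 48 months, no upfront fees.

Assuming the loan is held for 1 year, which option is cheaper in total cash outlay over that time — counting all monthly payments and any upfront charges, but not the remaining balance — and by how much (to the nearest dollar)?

Loan 1: monthly rate = 8.05%/12 = 0.0067083; payment = 30,700 × 0.0067083 / (1 − (1+0.0067083)^−48) = $750.20.
Loan 2: monthly rate = 6.99%/12 = 0.0058250; payment = 30,700 × 0.0058250 / (1 − (1+0.0058250)^−48) = $735.01.
Over 12 months: Loan 1 costs 12 × $750.20 + $500.00 = $9,502.40; Loan 2 costs 12 × $735.01 = $8,820.12.
Loan 2 is cheaper by $9,502.40 − $8,820.12 = $682.28.

Loan 2 by $682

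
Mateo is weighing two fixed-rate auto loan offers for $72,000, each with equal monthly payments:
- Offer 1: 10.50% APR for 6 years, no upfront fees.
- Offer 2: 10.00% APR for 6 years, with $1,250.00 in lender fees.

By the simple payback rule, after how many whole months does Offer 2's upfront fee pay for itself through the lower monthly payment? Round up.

Offer 1: monthly rate = 10.5%/12 = 0.0087500; payment = 72,000 × 0.0087500 / (1 − (1+0.0087500)^−72) = $1,352.09.
Offer 2: at 10.00% the monthly rate is 0.0083333, so the payment is 72,000 × 0.0083333 / (1 − 1.0083333^−72) = $1,333.86.
Monthly savings = $1,352.09 − $1,333.86 = $18.23.
Break-even = $1,250.00 / $18.23 = 68.57 → 69 months.

69 months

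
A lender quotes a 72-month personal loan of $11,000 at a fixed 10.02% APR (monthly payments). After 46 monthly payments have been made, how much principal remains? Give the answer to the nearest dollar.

$4,748

With monthly rate i = 10.02%/12 = 0.0083500, the balance after k of n payments is P · [(1+i)^n − (1+i)^k] / [(1+i)^n − 1].
(1+0.0083500)^72 = 1.81975864 and (1+0.0083500)^46 = 1.46595258, so the balance is 11,000 × (1.81975864 − 1.46595258) / (1.81975864 − 1) = $4,747.58.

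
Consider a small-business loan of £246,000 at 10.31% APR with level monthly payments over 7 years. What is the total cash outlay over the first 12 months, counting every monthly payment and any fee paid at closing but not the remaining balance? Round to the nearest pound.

£49,481

Monthly rate = 10.31%/12 = 0.0085917; payment = 246,000 × 0.0085917 / (1 − (1+0.0085917)^−84) = £4,123.40.
Total outlay = 12 × £4,123.40 = £49,480.80.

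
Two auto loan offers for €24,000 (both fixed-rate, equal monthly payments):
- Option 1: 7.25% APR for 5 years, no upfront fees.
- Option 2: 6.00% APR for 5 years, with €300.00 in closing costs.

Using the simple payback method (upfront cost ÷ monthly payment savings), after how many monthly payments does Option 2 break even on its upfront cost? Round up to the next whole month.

Option 1: at 7.25% the monthly rate is 0.0060417, so the payment is 24,000 × 0.0060417 / (1 − 1.0060417^−60) = €478.06.
Option 2: monthly rate = 6%/12 = 0.0050000; payment = 24,000 × 0.0050000 / (1 − (1+0.0050000)^−60) = €463.99.
Monthly savings = €478.06 − €463.99 = €14.07.
Break-even = €300.00 / €14.07 = 21.32 → 22 months.

22 months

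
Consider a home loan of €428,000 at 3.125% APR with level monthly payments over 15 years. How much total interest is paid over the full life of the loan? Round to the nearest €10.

Monthly rate = 3.125%/12 = 0.0026042; payment = 428,000 × 0.0026042 / (1 − (1+0.0026042)^−180) = €2,981.49.
Total paid = 180 × €2,981.49 = €536,668.20; interest = €536,668.20 − €428,000 = €108,668.20.

€108,670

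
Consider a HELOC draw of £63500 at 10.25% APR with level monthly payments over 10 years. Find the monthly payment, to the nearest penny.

£847.97

At 10.25% the monthly rate is 0.0085417, so the payment is 63,500 × 0.0085417 / (1 − 1.0085417^−120) = £847.97.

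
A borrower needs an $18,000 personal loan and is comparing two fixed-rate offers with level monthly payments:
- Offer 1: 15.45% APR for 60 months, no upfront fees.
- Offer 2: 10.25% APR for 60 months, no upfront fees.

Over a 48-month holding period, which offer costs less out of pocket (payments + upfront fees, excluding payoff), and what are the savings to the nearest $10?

Offer 2 by $2,300

Offer 1: monthly rate = 15.45%/12 = 0.0128750; payment = 18,000 × 0.0128750 / (1 − (1+0.0128750)^−60) = $432.48.
Offer 2: at 10.25% the monthly rate is 0.0085417, so the payment is 18,000 × 0.0085417 / (1 − 1.0085417^−60) = $384.66.
Over 48 months: Offer 1 costs 48 × $432.48 = $20,759.04; Offer 2 costs 48 × $384.66 = $18,463.68.
Offer 2 is cheaper by $20,759.04 − $18,463.68 = $2,295.36.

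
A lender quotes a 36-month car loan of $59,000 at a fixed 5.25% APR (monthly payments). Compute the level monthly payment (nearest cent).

$1,774.91

At 5.25% the monthly rate is 0.0043750, so the payment is 59,000 × 0.0043750 / (1 − 1.0043750^−36) = $1,774.91.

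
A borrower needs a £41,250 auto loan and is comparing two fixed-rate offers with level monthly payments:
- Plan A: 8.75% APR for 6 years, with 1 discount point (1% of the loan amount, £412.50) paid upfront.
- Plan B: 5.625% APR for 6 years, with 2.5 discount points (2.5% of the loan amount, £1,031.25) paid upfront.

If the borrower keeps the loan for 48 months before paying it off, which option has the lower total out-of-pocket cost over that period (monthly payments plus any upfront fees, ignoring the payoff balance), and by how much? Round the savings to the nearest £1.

Plan A: at 8.75% the monthly rate is 0.0072917, so the payment is 41,250 × 0.0072917 / (1 − 1.0072917^−72) = £738.45.
Plan B: at 5.625% the monthly rate is 0.0046875, so the payment is 41,250 × 0.0046875 / (1 − 1.0046875^−72) = £676.35.
Over 48 months: Plan A costs 48 × £738.45 + £412.50 = £35,858.10; Plan B costs 48 × £676.35 + £1,031.25 = £33,496.05.
Plan B is cheaper by £35,858.10 − £33,496.05 = £2,362.05.

Plan B by £2,362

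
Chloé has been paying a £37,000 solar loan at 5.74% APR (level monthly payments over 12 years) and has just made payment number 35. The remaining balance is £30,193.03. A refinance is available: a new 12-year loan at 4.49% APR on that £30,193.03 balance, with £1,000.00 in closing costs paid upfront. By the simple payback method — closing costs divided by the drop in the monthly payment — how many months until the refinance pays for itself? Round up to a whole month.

Current payment = 37,000 × 5.74%/12 / (1 − (1+0.0047833)^−144) = £356.11.
Refinanced payment = 30,193.03 × 0.0037417 / (1 − (1+0.0037417)^−144) = £271.59.
Monthly savings = £356.11 − £271.59 = £84.52.
Break-even = £1,000.00 / £84.52 = 11.83 → 12 months.

12 months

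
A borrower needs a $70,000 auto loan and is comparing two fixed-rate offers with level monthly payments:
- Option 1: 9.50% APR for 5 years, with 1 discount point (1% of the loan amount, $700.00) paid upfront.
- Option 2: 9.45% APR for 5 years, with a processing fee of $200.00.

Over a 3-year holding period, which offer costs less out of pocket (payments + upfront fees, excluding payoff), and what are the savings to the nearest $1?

Option 1: at 9.50% the monthly rate is 0.0079167, so the payment is 70,000 × 0.0079167 / (1 − 1.0079167^−60) = $1,470.13.
Option 2: at 9.45% the monthly rate is 0.0078750, so the payment is 70,000 × 0.0078750 / (1 − 1.0078750^−60) = $1,468.42.
Over 36 months: Option 1 costs 36 × $1,470.13 + $700.00 = $53,624.68; Option 2 costs 36 × $1,468.42 + $200.00 = $53,063.12.
Option 2 is cheaper by $53,624.68 − $53,063.12 = $561.56.

Option 2 by $562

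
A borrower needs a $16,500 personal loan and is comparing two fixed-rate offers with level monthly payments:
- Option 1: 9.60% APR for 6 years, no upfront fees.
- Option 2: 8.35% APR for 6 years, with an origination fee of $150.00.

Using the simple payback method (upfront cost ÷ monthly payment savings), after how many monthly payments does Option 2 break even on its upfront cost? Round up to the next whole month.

15 months

Option 1: at 9.60% the monthly rate is 0.0080000, so the payment is 16,500 × 0.0080000 / (1 − 1.0080000^−72) = $302.36.
Option 2: at 8.35% the monthly rate is 0.0069583, so the payment is 16,500 × 0.0069583 / (1 − 1.0069583^−72) = $292.13.
Monthly savings = $302.36 − $292.13 = $10.23.
Break-even = $150.00 / $10.23 = 14.66 → 15 months.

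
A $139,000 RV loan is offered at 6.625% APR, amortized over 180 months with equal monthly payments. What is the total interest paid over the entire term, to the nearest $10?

Monthly rate = 6.625%/12 = 0.0055208; payment = 139,000 × 0.0055208 / (1 − (1+0.0055208)^−180) = $1,220.41.
Total paid = 180 × $1,220.41 = $219,673.80; interest = $219,673.80 − $139,000 = $80,673.80.

$80,670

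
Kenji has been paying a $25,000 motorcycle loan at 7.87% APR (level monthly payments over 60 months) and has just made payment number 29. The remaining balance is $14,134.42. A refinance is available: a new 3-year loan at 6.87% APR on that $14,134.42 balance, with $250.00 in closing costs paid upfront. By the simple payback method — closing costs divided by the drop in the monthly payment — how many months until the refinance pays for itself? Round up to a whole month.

4 months

Current payment = 25,000 × 7.87%/12 / (1 − (1+0.0065583)^−60) = $505.36.
Refinanced payment = 14,134.42 × 0.0057250 / (1 − (1+0.0057250)^−36) = $435.59.
Monthly savings = $505.36 − $435.59 = $69.77.
Break-even = $250.00 / $69.77 = 3.58 → 4 months.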